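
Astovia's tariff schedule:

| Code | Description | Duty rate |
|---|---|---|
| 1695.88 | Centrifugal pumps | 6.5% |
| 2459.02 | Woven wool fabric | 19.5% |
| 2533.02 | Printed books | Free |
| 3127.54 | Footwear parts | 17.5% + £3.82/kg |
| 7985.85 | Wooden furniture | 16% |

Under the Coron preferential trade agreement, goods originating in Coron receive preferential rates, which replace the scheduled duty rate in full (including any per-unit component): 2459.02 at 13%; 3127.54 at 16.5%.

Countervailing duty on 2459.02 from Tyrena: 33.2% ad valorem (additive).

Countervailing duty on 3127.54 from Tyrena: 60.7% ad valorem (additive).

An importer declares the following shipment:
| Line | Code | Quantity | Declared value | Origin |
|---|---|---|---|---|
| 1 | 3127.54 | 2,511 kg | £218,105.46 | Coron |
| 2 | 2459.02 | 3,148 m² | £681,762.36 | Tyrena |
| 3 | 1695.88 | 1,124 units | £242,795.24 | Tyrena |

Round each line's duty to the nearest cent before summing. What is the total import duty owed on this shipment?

£411,057.85

Line 1 (3127.54, Coron, 2,511 kg, £218,105.46):
Base rate for 3127.54 is 17.5% + £3.82/kg.
Origin Coron qualifies under the Astovia–Coron agreement and 3127.54 is covered: preferential rate 16.5% applies instead.
The additional-duty order on 3127.54 targets Tyrena, not Coron; it does not apply.
Duty = £218,105.46 × 16.5% = £35,987.40.
Line 2 (2459.02, Tyrena, 3,148 m², £681,762.36):
Base rate for 2459.02 is 19.5%.
2459.02 has an FTA preferential rate, but origin Tyrena is not Coron; base rate stands.
Additional duty on 2459.02 from Tyrena: +33.2%. Applied ad valorem rate: 19.5% + 33.2% = 52.7%.
Duty = £681,762.36 × 52.7% = £359,288.76.
Line 3 (1695.88, Tyrena, 1,124 units, £242,795.24):
Base rate for 1695.88 is 6.5%.
Duty = £242,795.24 × 6.5% = £15,781.69.
Total = £35,987.40 + £359,288.76 + £15,781.69 = £411,057.85.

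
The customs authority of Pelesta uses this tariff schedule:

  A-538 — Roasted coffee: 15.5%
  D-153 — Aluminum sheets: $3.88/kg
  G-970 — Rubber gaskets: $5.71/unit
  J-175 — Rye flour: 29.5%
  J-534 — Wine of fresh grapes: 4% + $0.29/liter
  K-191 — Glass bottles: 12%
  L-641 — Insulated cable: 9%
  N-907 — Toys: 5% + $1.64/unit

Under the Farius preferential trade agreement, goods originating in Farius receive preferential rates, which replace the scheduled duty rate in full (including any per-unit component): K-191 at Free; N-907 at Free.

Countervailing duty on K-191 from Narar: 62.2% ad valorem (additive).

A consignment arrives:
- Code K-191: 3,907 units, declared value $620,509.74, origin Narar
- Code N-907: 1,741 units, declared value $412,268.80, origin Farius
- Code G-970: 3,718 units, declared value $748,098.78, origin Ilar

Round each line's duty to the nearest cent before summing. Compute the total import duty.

Line 1 (K-191, Narar, 3,907 units, $620,509.74):
Base rate for K-191 is 12%.
K-191 has an FTA preferential rate, but origin Narar is not Farius; base rate stands.
Additional duty on K-191 from Narar: +62.2%. Applied ad valorem rate: 12% + 62.2% = 74.2%.
Duty = $620,509.74 × 74.2% = $460,418.23.
Line 2 (N-907, Farius, 1,741 units, $412,268.80):
Base rate for N-907 is 5% + $1.64/unit.
Origin Farius qualifies under the Pelesta–Farius agreement and N-907 is covered: preferential rate Free applies instead.
Duty = $412,268.80 × 0% = $0.00.
Line 3 (G-970, Ilar, 3,718 units, $748,098.78):
Base rate for G-970 is $5.71/unit.
Duty = 3,718 × $5.71 = $21,229.78.
Total = $460,418.23 + $0.00 + $21,229.78 = $481,648.01.

$481,648.01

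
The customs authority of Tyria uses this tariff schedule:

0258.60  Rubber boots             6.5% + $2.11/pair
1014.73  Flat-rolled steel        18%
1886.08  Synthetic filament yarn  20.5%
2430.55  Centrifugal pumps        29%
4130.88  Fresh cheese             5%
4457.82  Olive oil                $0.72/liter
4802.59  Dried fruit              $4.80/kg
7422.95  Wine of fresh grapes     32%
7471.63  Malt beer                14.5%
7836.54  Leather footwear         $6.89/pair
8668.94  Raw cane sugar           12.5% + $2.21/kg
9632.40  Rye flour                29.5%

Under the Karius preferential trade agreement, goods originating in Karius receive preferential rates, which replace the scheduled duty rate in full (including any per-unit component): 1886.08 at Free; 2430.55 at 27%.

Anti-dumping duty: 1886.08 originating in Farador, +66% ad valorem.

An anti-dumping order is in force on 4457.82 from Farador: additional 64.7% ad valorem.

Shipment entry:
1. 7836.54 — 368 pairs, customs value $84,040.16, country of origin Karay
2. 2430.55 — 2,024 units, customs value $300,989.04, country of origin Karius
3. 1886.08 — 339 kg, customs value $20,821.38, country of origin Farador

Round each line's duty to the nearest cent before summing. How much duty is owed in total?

Line 1 (7836.54, Karay, 368 pairs, $84,040.16):
Base rate for 7836.54 is $6.89/pair.
Duty = 368 × $6.89 = $2,535.52.
Line 2 (2430.55, Karius, 2,024 units, $300,989.04):
Base rate for 2430.55 is 29%.
Origin Karius qualifies under the Tyria–Karius agreement and 2430.55 is covered: preferential rate 27% applies instead.
Duty = $300,989.04 × 27% = $81,267.04.
Line 3 (1886.08, Farador, 339 kg, $20,821.38):
Base rate for 1886.08 is 20.5%.
1886.08 has an FTA preferential rate, but origin Farador is not Karius; base rate stands.
Additional duty on 1886.08 from Farador: +66%. Applied ad valorem rate: 20.5% + 66% = 86.5%.
Duty = $20,821.38 × 86.5% = $18,010.49.
Total = $2,535.52 + $81,267.04 + $18,010.49 = $101,813.05.

$101,813.05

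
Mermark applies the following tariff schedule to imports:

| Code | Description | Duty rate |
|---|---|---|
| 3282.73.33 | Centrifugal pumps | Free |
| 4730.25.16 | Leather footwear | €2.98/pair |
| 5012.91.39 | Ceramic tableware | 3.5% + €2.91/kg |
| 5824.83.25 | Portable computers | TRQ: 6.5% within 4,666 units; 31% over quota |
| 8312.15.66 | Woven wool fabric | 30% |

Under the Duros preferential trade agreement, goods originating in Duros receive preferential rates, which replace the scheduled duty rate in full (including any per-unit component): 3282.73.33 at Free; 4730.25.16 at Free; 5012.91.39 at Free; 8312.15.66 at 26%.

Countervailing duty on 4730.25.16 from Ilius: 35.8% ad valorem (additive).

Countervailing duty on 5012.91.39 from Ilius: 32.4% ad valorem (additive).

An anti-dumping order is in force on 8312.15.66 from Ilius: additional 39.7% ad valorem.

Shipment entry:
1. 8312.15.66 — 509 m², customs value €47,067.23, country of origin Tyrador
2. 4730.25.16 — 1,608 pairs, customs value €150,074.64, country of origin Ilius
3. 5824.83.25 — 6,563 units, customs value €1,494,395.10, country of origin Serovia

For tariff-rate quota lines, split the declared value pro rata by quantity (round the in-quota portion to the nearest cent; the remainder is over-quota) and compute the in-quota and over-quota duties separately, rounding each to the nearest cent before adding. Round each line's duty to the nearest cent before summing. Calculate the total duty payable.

Line 1 (8312.15.66, Tyrador, 509 m², €47,067.23):
Base rate for 8312.15.66 is 30%.
8312.15.66 has an FTA preferential rate, but origin Tyrador is not Duros; base rate stands.
The additional-duty order on 8312.15.66 targets Ilius, not Tyrador; it does not apply.
Duty = €47,067.23 × 30% = €14,120.17.
Line 2 (4730.25.16, Ilius, 1,608 pairs, €150,074.64):
Base rate for 4730.25.16 is €2.98/pair.
4730.25.16 has an FTA preferential rate, but origin Ilius is not Duros; base rate stands.
Additional duty on 4730.25.16 from Ilius: +35.8% ad valorem. Applied ad valorem rate = 35.8%.
Duty = €150,074.64 × 35.8% + 1,608 × €2.98 = €58,518.56.
Line 3 (5824.83.25, Serovia, 6,563 units, €1,494,395.10):
Code 5824.83.25 is under a tariff-rate quota (threshold 4,666 units). In-quota: 4,666 units at 6.5%; over-quota: 1,897 units at 31%.
Pro-rata value split: in-quota = €1,494,395.10 × 4,666/6,563 = €1,062,448.20; over-quota = €1,494,395.10 − €1,062,448.20 = €431,946.90.
In-quota duty = €1,062,448.20 × 6.5% = €69,059.13. Over-quota duty = €431,946.90 × 31% = €133,903.54.
Line duty = €69,059.13 + €133,903.54 = €202,962.67.
Total = €14,120.17 + €58,518.56 + €202,962.67 = €275,601.40.

€275,601.40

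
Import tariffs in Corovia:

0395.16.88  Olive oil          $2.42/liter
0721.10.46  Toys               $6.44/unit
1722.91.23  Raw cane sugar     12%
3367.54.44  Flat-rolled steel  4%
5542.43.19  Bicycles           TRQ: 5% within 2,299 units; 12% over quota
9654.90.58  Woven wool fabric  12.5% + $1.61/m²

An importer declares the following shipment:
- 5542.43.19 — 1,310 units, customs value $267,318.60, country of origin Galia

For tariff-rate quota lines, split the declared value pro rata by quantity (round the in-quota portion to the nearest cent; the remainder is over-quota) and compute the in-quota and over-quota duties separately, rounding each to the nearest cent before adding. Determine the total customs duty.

Line 1 (5542.43.19, Galia, 1,310 units, $267,318.60):
Code 5542.43.19 is under a tariff-rate quota (threshold 2,299 units). Quantity 1,310 units is within the quota, so the in-quota rate 5% applies to the full value.
Duty = $267,318.60 × 5% = $13,365.93.

$13,365.93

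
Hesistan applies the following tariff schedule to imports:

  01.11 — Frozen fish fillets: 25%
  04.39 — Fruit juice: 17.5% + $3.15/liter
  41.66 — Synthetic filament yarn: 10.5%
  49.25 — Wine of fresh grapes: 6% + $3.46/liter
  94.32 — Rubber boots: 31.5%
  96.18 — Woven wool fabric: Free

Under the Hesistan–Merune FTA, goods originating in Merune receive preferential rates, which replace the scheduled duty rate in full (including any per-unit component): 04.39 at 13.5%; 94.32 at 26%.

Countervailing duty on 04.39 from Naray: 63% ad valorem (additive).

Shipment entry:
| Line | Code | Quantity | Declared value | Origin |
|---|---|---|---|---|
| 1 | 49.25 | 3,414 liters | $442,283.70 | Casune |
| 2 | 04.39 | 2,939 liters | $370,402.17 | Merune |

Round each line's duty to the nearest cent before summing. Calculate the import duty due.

Line 1 (49.25, Casune, 3,414 liters, $442,283.70):
Base rate for 49.25 is 6% + $3.46/liter.
Duty = $442,283.70 × 6% + 3,414 × $3.46 = $38,349.46.
Line 2 (04.39, Merune, 2,939 liters, $370,402.17):
Base rate for 04.39 is 17.5% + $3.15/liter.
Origin Merune qualifies under the Hesistan–Merune agreement and 04.39 is covered: preferential rate 13.5% applies instead.
The additional-duty order on 04.39 targets Naray, not Merune; it does not apply.
Duty = $370,402.17 × 13.5% = $50,004.29.
Total = $38,349.46 + $50,004.29 = $88,353.75.

$88,353.75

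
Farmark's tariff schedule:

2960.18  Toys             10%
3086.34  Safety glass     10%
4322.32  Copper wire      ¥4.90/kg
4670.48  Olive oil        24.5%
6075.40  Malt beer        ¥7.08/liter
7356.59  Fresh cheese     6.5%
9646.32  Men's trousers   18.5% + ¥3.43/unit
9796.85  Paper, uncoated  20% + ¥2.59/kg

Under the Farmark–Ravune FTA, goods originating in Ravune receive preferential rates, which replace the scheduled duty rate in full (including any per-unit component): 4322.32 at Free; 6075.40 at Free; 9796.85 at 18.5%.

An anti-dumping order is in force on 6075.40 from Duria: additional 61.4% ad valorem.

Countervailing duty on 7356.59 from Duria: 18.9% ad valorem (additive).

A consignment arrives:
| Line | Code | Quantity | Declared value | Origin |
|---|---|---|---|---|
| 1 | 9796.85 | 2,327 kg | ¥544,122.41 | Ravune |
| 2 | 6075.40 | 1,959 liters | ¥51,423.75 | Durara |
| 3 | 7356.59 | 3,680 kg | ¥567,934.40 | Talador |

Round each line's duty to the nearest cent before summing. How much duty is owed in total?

¥151,448.11

Line 1 (9796.85, Ravune, 2,327 kg, ¥544,122.41):
Base rate for 9796.85 is 20% + ¥2.59/kg.
Origin Ravune qualifies under the Farmark–Ravune agreement and 9796.85 is covered: preferential rate 18.5% applies instead.
Duty = ¥544,122.41 × 18.5% = ¥100,662.65.
Line 2 (6075.40, Durara, 1,959 liters, ¥51,423.75):
Base rate for 6075.40 is ¥7.08/liter.
6075.40 has an FTA preferential rate, but origin Durara is not Ravune; base rate stands.
The additional-duty order on 6075.40 targets Duria, not Durara; it does not apply.
Duty = 1,959 × ¥7.08 = ¥13,869.72.
Line 3 (7356.59, Talador, 3,680 kg, ¥567,934.40):
Base rate for 7356.59 is 6.5%.
The additional-duty order on 7356.59 targets Duria, not Talador; it does not apply.
Duty = ¥567,934.40 × 6.5% = ¥36,915.74.
Total = ¥100,662.65 + ¥13,869.72 + ¥36,915.74 = ¥151,448.11.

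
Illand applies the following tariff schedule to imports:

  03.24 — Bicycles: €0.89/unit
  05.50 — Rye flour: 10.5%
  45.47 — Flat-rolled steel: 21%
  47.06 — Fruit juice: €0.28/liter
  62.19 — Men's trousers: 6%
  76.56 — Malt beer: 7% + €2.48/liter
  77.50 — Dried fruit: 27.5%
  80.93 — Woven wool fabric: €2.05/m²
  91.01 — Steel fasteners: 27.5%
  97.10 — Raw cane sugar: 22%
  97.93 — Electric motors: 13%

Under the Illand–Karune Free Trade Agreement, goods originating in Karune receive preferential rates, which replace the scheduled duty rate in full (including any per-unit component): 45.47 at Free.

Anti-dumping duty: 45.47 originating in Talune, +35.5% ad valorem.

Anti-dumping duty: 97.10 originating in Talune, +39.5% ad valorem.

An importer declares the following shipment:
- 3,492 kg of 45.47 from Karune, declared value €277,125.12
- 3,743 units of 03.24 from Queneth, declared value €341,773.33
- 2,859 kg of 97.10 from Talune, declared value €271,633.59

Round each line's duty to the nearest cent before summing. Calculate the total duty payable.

Line 1 (45.47, Karune, 3,492 kg, €277,125.12):
Base rate for 45.47 is 21%.
Origin Karune qualifies under the Illand–Karune agreement and 45.47 is covered: preferential rate Free applies instead.
The additional-duty order on 45.47 targets Talune, not Karune; it does not apply.
Duty = €277,125.12 × 0% = €0.00.
Line 2 (03.24, Queneth, 3,743 units, €341,773.33):
Base rate for 03.24 is €0.89/unit.
Duty = 3,743 × €0.89 = €3,331.27.
Line 3 (97.10, Talune, 2,859 kg, €271,633.59):
Base rate for 97.10 is 22%.
Additional duty on 97.10 from Talune: +39.5%. Applied ad valorem rate: 22% + 39.5% = 61.5%.
Duty = €271,633.59 × 61.5% = €167,054.66.
Total = €0.00 + €3,331.27 + €167,054.66 = €170,385.93.

€170,385.93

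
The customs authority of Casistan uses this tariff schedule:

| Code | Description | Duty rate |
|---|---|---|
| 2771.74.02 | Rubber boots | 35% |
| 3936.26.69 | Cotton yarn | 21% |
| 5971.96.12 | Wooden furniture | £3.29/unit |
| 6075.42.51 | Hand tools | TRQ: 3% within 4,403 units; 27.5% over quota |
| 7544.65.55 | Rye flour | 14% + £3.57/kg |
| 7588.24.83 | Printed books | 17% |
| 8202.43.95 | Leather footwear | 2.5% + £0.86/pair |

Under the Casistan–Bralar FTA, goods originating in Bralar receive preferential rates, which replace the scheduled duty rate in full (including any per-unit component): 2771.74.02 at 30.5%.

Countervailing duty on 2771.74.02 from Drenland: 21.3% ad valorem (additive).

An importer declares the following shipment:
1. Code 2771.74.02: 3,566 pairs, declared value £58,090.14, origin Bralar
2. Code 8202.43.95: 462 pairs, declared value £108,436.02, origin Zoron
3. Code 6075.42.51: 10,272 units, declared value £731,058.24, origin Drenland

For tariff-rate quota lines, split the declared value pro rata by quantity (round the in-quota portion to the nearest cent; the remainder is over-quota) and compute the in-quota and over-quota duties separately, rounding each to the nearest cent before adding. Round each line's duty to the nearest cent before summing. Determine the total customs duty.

Line 1 (2771.74.02, Bralar, 3,566 pairs, £58,090.14):
Base rate for 2771.74.02 is 35%.
Origin Bralar qualifies under the Casistan–Bralar agreement and 2771.74.02 is covered: preferential rate 30.5% applies instead.
The additional-duty order on 2771.74.02 targets Drenland, not Bralar; it does not apply.
Duty = £58,090.14 × 30.5% = £17,717.49.
Line 2 (8202.43.95, Zoron, 462 pairs, £108,436.02):
Base rate for 8202.43.95 is 2.5% + £0.86/pair.
Duty = £108,436.02 × 2.5% + 462 × £0.86 = £3,108.22.
Line 3 (6075.42.51, Drenland, 10,272 units, £731,058.24):
Code 6075.42.51 is under a tariff-rate quota (threshold 4,403 units). In-quota: 4,403 units at 3%; over-quota: 5,869 units at 27.5%.
Pro-rata value split: in-quota = £731,058.24 × 4,403/10,272 = £313,361.51; over-quota = £731,058.24 − £313,361.51 = £417,696.73.
In-quota duty = £313,361.51 × 3% = £9,400.85. Over-quota duty = £417,696.73 × 27.5% = £114,866.60.
Line duty = £9,400.85 + £114,866.60 = £124,267.45.
Total = £17,717.49 + £3,108.22 + £124,267.45 = £145,093.16.

£145,093.16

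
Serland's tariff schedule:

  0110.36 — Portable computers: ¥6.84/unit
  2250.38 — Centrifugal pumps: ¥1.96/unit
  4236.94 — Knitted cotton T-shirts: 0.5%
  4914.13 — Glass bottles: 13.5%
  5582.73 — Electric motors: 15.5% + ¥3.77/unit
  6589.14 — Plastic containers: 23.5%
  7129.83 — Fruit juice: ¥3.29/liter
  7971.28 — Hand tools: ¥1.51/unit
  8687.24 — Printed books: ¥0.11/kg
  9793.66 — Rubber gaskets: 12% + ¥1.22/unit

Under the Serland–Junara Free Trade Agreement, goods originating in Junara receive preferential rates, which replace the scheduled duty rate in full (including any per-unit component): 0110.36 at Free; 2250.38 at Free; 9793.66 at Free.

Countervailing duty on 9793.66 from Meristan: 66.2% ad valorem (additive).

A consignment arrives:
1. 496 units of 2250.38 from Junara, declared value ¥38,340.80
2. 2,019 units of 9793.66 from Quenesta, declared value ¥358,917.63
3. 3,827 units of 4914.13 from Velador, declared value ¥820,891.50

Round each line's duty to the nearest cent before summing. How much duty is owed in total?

¥156,353.65

Line 1 (2250.38, Junara, 496 units, ¥38,340.80):
Base rate for 2250.38 is ¥1.96/unit.
Origin Junara qualifies under the Serland–Junara agreement and 2250.38 is covered: preferential rate Free applies instead.
Duty = ¥38,340.80 × 0% = ¥0.00.
Line 2 (9793.66, Quenesta, 2,019 units, ¥358,917.63):
Base rate for 9793.66 is 12% + ¥1.22/unit.
9793.66 has an FTA preferential rate, but origin Quenesta is not Junara; base rate stands.
The additional-duty order on 9793.66 targets Meristan, not Quenesta; it does not apply.
Duty = ¥358,917.63 × 12% + 2,019 × ¥1.22 = ¥45,533.30.
Line 3 (4914.13, Velador, 3,827 units, ¥820,891.50):
Base rate for 4914.13 is 13.5%.
Duty = ¥820,891.50 × 13.5% = ¥110,820.35.
Total = ¥0.00 + ¥45,533.30 + ¥110,820.35 = ¥156,353.65.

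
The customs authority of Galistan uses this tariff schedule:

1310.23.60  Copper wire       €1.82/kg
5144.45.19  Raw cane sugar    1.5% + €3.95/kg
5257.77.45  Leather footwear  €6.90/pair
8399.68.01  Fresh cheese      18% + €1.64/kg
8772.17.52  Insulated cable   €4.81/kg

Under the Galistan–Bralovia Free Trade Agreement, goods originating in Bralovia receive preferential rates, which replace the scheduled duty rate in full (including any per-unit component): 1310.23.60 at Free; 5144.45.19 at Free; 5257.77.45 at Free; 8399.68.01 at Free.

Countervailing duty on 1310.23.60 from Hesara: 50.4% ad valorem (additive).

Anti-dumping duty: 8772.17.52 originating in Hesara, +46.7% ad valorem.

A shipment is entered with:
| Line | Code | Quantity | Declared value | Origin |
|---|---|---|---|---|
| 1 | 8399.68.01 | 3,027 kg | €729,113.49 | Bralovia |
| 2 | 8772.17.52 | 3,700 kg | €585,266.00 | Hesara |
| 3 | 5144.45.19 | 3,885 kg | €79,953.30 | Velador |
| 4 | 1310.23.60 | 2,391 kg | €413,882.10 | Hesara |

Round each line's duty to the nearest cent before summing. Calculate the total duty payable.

€520,609.47

Line 1 (8399.68.01, Bralovia, 3,027 kg, €729,113.49):
Base rate for 8399.68.01 is 18% + €1.64/kg.
Origin Bralovia qualifies under the Galistan–Bralovia agreement and 8399.68.01 is covered: preferential rate Free applies instead.
Duty = €729,113.49 × 0% = €0.00.
Line 2 (8772.17.52, Hesara, 3,700 kg, €585,266.00):
Base rate for 8772.17.52 is €4.81/kg.
Additional duty on 8772.17.52 from Hesara: +46.7% ad valorem. Applied ad valorem rate = 46.7%.
Duty = €585,266.00 × 46.7% + 3,700 × €4.81 = €291,116.22.
Line 3 (5144.45.19, Velador, 3,885 kg, €79,953.30):
Base rate for 5144.45.19 is 1.5% + €3.95/kg.
5144.45.19 has an FTA preferential rate, but origin Velador is not Bralovia; base rate stands.
Duty = €79,953.30 × 1.5% + 3,885 × €3.95 = €16,545.05.
Line 4 (1310.23.60, Hesara, 2,391 kg, €413,882.10):
Base rate for 1310.23.60 is €1.82/kg.
1310.23.60 has an FTA preferential rate, but origin Hesara is not Bralovia; base rate stands.
Additional duty on 1310.23.60 from Hesara: +50.4% ad valorem. Applied ad valorem rate = 50.4%.
Duty = €413,882.10 × 50.4% + 2,391 × €1.82 = €212,948.20.
Total = €0.00 + €291,116.22 + €16,545.05 + €212,948.20 = €520,609.47.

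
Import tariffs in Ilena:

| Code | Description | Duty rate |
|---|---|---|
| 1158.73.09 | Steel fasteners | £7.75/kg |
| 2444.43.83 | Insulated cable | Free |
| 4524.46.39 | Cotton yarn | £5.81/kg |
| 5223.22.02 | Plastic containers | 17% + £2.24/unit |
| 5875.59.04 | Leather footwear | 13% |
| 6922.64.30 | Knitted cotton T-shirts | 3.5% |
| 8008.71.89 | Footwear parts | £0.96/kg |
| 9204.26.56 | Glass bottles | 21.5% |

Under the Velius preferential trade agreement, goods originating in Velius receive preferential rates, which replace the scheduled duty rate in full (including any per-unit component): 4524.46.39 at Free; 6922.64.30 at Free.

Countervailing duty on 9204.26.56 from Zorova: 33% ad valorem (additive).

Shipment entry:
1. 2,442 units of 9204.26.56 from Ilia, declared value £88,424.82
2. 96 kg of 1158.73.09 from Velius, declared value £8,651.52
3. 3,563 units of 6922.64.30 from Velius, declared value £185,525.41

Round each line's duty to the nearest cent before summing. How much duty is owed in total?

£19,755.34

Line 1 (9204.26.56, Ilia, 2,442 units, £88,424.82):
Base rate for 9204.26.56 is 21.5%.
The additional-duty order on 9204.26.56 targets Zorova, not Ilia; it does not apply.
Duty = £88,424.82 × 21.5% = £19,011.34.
Line 2 (1158.73.09, Velius, 96 kg, £8,651.52):
Base rate for 1158.73.09 is £7.75/kg.
Origin Velius is the FTA partner but 1158.73.09 is not on the preference list; base rate stands.
Duty = 96 × £7.75 = £744.00.
Line 3 (6922.64.30, Velius, 3,563 units, £185,525.41):
Base rate for 6922.64.30 is 3.5%.
Origin Velius qualifies under the Ilena–Velius agreement and 6922.64.30 is covered: preferential rate Free applies instead.
Duty = £185,525.41 × 0% = £0.00.
Total = £19,011.34 + £744.00 + £0.00 = £19,755.34.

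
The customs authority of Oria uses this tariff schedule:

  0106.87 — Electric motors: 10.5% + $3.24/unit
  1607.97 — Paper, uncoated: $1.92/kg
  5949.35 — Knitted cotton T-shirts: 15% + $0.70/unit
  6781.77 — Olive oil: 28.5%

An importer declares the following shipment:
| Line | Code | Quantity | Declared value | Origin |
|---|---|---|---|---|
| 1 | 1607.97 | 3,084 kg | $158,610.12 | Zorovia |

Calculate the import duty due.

Line 1 (1607.97, Zorovia, 3,084 kg, $158,610.12):
Base rate for 1607.97 is $1.92/kg.
Duty = 3,084 × $1.92 = $5,921.28.

$5,921.28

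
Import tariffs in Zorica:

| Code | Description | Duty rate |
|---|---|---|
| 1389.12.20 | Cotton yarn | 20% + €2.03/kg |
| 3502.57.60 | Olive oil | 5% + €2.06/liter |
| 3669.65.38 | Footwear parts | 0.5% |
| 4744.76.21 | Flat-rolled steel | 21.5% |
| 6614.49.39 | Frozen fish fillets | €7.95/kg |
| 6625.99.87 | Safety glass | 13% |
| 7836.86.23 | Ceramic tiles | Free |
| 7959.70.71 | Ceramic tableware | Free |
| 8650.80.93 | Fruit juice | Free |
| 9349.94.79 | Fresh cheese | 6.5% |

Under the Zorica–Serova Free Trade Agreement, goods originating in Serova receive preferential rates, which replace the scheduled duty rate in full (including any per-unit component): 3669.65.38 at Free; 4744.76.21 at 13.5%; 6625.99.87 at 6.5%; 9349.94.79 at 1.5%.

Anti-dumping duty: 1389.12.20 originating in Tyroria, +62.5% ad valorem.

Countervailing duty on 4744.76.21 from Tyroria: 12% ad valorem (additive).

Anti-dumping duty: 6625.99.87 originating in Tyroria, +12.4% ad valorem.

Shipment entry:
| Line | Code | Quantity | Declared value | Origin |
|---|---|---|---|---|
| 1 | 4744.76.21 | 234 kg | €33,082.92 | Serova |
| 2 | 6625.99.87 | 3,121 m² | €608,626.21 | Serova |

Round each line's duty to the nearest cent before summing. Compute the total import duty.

Line 1 (4744.76.21, Serova, 234 kg, €33,082.92):
Base rate for 4744.76.21 is 21.5%.
Origin Serova qualifies under the Zorica–Serova agreement and 4744.76.21 is covered: preferential rate 13.5% applies instead.
The additional-duty order on 4744.76.21 targets Tyroria, not Serova; it does not apply.
Duty = €33,082.92 × 13.5% = €4,466.19.
Line 2 (6625.99.87, Serova, 3,121 m², €608,626.21):
Base rate for 6625.99.87 is 13%.
Origin Serova qualifies under the Zorica–Serova agreement and 6625.99.87 is covered: preferential rate 6.5% applies instead.
The additional-duty order on 6625.99.87 targets Tyroria, not Serova; it does not apply.
Duty = €608,626.21 × 6.5% = €39,560.70.
Total = €4,466.19 + €39,560.70 = €44,026.89.

€44,026.89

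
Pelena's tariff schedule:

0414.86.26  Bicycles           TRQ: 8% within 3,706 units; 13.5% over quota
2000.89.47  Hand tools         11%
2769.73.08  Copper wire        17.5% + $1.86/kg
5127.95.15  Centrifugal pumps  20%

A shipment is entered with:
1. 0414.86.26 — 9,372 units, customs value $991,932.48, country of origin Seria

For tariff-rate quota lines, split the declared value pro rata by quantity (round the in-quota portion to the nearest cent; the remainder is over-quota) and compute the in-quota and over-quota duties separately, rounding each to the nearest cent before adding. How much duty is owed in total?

$112,337.51

Line 1 (0414.86.26, Seria, 9,372 units, $991,932.48):
Code 0414.86.26 is under a tariff-rate quota (threshold 3,706 units). In-quota: 3,706 units at 8%; over-quota: 5,666 units at 13.5%.
Pro-rata value split: in-quota = $991,932.48 × 3,706/9,372 = $392,243.04; over-quota = $991,932.48 − $392,243.04 = $599,689.44.
In-quota duty = $392,243.04 × 8% = $31,379.44. Over-quota duty = $599,689.44 × 13.5% = $80,958.07.
Line duty = $31,379.44 + $80,958.07 = $112,337.51.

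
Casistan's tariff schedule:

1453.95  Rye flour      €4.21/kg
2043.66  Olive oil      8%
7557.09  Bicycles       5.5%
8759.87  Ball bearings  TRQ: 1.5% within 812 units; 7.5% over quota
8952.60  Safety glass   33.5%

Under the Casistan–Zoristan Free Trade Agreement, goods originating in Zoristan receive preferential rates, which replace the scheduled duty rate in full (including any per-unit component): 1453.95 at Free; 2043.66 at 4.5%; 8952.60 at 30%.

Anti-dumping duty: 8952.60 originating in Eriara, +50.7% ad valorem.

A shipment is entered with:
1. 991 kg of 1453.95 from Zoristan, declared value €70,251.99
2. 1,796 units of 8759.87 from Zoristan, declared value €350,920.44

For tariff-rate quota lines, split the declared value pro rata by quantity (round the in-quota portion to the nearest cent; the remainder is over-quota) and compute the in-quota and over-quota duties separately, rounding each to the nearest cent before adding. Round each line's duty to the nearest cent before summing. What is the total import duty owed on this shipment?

€16,799.63

Line 1 (1453.95, Zoristan, 991 kg, €70,251.99):
Base rate for 1453.95 is €4.21/kg.
Origin Zoristan qualifies under the Casistan–Zoristan agreement and 1453.95 is covered: preferential rate Free applies instead.
Duty = €70,251.99 × 0% = €0.00.
Line 2 (8759.87, Zoristan, 1,796 units, €350,920.44):
Code 8759.87 is under a tariff-rate quota (threshold 812 units). In-quota: 812 units at 1.5%; over-quota: 984 units at 7.5%.
Pro-rata value split: in-quota = €350,920.44 × 812/1,796 = €158,656.68; over-quota = €350,920.44 − €158,656.68 = €192,263.76.
In-quota duty = €158,656.68 × 1.5% = €2,379.85. Over-quota duty = €192,263.76 × 7.5% = €14,419.78.
Line duty = €2,379.85 + €14,419.78 = €16,799.63.
Total = €0.00 + €16,799.63 = €16,799.63.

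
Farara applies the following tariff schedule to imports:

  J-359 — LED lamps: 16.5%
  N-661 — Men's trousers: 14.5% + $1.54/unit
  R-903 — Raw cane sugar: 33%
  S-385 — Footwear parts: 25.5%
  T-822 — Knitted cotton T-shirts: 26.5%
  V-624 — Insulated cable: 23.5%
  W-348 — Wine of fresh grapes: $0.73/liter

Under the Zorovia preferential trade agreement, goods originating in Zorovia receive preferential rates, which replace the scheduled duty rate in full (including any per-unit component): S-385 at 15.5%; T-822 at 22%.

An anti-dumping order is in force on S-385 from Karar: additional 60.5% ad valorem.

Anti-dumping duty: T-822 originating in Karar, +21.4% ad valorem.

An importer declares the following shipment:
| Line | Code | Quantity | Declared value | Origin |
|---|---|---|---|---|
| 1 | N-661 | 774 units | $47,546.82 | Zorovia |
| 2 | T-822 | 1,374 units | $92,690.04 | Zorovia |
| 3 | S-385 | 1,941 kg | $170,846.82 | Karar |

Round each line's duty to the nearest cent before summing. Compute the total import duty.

Line 1 (N-661, Zorovia, 774 units, $47,546.82):
Base rate for N-661 is 14.5% + $1.54/unit.
Origin Zorovia is the FTA partner but N-661 is not on the preference list; base rate stands.
Duty = $47,546.82 × 14.5% + 774 × $1.54 = $8,086.25.
Line 2 (T-822, Zorovia, 1,374 units, $92,690.04):
Base rate for T-822 is 26.5%.
Origin Zorovia qualifies under the Farara–Zorovia agreement and T-822 is covered: preferential rate 22% applies instead.
The additional-duty order on T-822 targets Karar, not Zorovia; it does not apply.
Duty = $92,690.04 × 22% = $20,391.81.
Line 3 (S-385, Karar, 1,941 kg, $170,846.82):
Base rate for S-385 is 25.5%.
S-385 has an FTA preferential rate, but origin Karar is not Zorovia; base rate stands.
Additional duty on S-385 from Karar: +60.5%. Applied ad valorem rate: 25.5% + 60.5% = 86%.
Duty = $170,846.82 × 86% = $146,928.27.
Total = $8,086.25 + $20,391.81 + $146,928.27 = $175,406.33.

$175,406.33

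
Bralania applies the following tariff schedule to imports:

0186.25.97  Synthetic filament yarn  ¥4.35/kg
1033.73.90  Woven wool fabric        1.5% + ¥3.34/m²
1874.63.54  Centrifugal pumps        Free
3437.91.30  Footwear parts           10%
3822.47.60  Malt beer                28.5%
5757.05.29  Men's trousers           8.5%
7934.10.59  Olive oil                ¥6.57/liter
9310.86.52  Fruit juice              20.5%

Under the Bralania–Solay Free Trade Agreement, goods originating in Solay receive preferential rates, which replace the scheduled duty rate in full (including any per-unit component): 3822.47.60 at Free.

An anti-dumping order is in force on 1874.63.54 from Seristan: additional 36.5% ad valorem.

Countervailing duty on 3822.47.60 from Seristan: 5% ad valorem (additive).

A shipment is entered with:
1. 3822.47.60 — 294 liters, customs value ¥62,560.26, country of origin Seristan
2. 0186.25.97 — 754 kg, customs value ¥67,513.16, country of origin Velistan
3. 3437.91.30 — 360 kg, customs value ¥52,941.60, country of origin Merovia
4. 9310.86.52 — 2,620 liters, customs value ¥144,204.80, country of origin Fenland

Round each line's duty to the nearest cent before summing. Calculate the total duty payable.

Line 1 (3822.47.60, Seristan, 294 liters, ¥62,560.26):
Base rate for 3822.47.60 is 28.5%.
3822.47.60 has an FTA preferential rate, but origin Seristan is not Solay; base rate stands.
Additional duty on 3822.47.60 from Seristan: +5%. Applied ad valorem rate: 28.5% + 5% = 33.5%.
Duty = ¥62,560.26 × 33.5% = ¥20,957.69.
Line 2 (0186.25.97, Velistan, 754 kg, ¥67,513.16):
Base rate for 0186.25.97 is ¥4.35/kg.
Duty = 754 × ¥4.35 = ¥3,279.90.
Line 3 (3437.91.30, Merovia, 360 kg, ¥52,941.60):
Base rate for 3437.91.30 is 10%.
Duty = ¥52,941.60 × 10% = ¥5,294.16.
Line 4 (9310.86.52, Fenland, 2,620 liters, ¥144,204.80):
Base rate for 9310.86.52 is 20.5%.
Duty = ¥144,204.80 × 20.5% = ¥29,561.98.
Total = ¥20,957.69 + ¥3,279.90 + ¥5,294.16 + ¥29,561.98 = ¥59,093.73.

¥59,093.73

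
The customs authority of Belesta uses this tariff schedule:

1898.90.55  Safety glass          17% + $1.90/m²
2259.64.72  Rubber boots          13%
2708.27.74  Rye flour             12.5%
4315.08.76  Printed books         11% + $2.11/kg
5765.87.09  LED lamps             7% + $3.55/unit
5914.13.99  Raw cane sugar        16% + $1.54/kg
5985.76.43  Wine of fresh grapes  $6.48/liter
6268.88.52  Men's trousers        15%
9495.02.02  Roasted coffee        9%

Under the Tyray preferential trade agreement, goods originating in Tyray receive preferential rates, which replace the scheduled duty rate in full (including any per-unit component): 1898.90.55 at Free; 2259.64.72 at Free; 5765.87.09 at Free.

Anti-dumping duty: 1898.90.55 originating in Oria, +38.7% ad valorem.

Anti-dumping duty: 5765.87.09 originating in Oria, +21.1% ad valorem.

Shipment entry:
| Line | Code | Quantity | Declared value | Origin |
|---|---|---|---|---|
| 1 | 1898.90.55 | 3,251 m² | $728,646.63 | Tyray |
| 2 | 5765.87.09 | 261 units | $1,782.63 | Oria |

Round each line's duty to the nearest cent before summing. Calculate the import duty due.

$1,427.47

Line 1 (1898.90.55, Tyray, 3,251 m², $728,646.63):
Base rate for 1898.90.55 is 17% + $1.90/m².
Origin Tyray qualifies under the Belesta–Tyray agreement and 1898.90.55 is covered: preferential rate Free applies instead.
The additional-duty order on 1898.90.55 targets Oria, not Tyray; it does not apply.
Duty = $728,646.63 × 0% = $0.00.
Line 2 (5765.87.09, Oria, 261 units, $1,782.63):
Base rate for 5765.87.09 is 7% + $3.55/unit.
5765.87.09 has an FTA preferential rate, but origin Oria is not Tyray; base rate stands.
Additional duty on 5765.87.09 from Oria: +21.1%. Applied ad valorem rate: 7% + 21.1% = 28.1%.
Duty = $1,782.63 × 28.1% + 261 × $3.55 = $1,427.47.
Total = $0.00 + $1,427.47 = $1,427.47.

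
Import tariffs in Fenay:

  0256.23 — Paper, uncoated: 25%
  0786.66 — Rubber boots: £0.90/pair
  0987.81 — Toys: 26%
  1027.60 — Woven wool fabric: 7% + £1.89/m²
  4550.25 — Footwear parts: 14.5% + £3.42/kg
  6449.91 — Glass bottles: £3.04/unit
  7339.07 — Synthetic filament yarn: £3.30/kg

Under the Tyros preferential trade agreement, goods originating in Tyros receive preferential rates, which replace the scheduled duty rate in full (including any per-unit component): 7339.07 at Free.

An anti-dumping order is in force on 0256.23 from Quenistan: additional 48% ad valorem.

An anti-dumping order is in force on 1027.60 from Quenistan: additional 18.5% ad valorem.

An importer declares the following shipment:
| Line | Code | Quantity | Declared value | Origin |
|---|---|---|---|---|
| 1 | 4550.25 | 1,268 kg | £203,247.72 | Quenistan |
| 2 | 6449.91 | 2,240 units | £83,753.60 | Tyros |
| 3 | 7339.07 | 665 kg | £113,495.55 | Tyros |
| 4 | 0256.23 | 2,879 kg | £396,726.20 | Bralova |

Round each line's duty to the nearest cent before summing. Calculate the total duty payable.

Line 1 (4550.25, Quenistan, 1,268 kg, £203,247.72):
Base rate for 4550.25 is 14.5% + £3.42/kg.
Duty = £203,247.72 × 14.5% + 1,268 × £3.42 = £33,807.48.
Line 2 (6449.91, Tyros, 2,240 units, £83,753.60):
Base rate for 6449.91 is £3.04/unit.
Origin Tyros is the FTA partner but 6449.91 is not on the preference list; base rate stands.
Duty = 2,240 × £3.04 = £6,809.60.
Line 3 (7339.07, Tyros, 665 kg, £113,495.55):
Base rate for 7339.07 is £3.30/kg.
Origin Tyros qualifies under the Fenay–Tyros agreement and 7339.07 is covered: preferential rate Free applies instead.
Duty = £113,495.55 × 0% = £0.00.
Line 4 (0256.23, Bralova, 2,879 kg, £396,726.20):
Base rate for 0256.23 is 25%.
The additional-duty order on 0256.23 targets Quenistan, not Bralova; it does not apply.
Duty = £396,726.20 × 25% = £99,181.55.
Total = £33,807.48 + £6,809.60 + £0.00 + £99,181.55 = £139,798.63.

£139,798.63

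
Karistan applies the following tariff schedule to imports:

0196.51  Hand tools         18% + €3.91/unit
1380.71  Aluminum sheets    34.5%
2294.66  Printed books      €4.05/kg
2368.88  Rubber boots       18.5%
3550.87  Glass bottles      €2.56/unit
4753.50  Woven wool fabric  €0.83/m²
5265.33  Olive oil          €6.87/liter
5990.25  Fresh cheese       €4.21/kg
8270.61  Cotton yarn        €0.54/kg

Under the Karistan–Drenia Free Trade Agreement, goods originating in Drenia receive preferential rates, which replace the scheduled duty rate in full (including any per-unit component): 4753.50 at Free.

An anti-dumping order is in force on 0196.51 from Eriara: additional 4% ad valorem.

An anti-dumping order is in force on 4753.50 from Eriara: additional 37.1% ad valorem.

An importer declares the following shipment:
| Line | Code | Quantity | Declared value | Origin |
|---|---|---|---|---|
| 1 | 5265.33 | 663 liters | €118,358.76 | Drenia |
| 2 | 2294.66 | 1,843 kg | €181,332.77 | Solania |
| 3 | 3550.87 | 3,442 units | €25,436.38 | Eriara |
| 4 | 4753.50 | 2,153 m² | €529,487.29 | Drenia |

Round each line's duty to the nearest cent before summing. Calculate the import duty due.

€20,830.48

Line 1 (5265.33, Drenia, 663 liters, €118,358.76):
Base rate for 5265.33 is €6.87/liter.
Origin Drenia is the FTA partner but 5265.33 is not on the preference list; base rate stands.
Duty = 663 × €6.87 = €4,554.81.
Line 2 (2294.66, Solania, 1,843 kg, €181,332.77):
Base rate for 2294.66 is €4.05/kg.
Duty = 1,843 × €4.05 = €7,464.15.
Line 3 (3550.87, Eriara, 3,442 units, €25,436.38):
Base rate for 3550.87 is €2.56/unit.
Duty = 3,442 × €2.56 = €8,811.52.
Line 4 (4753.50, Drenia, 2,153 m², €529,487.29):
Base rate for 4753.50 is €0.83/m².
Origin Drenia qualifies under the Karistan–Drenia agreement and 4753.50 is covered: preferential rate Free applies instead.
The additional-duty order on 4753.50 targets Eriara, not Drenia; it does not apply.
Duty = €529,487.29 × 0% = €0.00.
Total = €4,554.81 + €7,464.15 + €8,811.52 + €0.00 = €20,830.48.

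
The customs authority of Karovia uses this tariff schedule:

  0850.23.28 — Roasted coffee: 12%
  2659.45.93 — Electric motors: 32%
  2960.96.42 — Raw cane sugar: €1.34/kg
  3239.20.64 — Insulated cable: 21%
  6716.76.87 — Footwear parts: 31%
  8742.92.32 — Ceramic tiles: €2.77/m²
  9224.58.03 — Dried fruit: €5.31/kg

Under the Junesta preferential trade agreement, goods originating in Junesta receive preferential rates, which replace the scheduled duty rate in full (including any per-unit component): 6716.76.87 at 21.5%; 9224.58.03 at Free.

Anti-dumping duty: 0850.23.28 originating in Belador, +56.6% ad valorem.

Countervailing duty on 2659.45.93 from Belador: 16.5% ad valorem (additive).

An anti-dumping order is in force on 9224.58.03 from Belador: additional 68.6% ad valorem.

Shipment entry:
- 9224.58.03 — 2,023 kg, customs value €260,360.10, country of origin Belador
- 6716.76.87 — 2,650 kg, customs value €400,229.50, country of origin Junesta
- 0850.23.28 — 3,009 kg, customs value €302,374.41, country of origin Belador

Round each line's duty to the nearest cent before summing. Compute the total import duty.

Line 1 (9224.58.03, Belador, 2,023 kg, €260,360.10):
Base rate for 9224.58.03 is €5.31/kg.
9224.58.03 has an FTA preferential rate, but origin Belador is not Junesta; base rate stands.
Additional duty on 9224.58.03 from Belador: +68.6% ad valorem. Applied ad valorem rate = 68.6%.
Duty = €260,360.10 × 68.6% + 2,023 × €5.31 = €189,349.16.
Line 2 (6716.76.87, Junesta, 2,650 kg, €400,229.50):
Base rate for 6716.76.87 is 31%.
Origin Junesta qualifies under the Karovia–Junesta agreement and 6716.76.87 is covered: preferential rate 21.5% applies instead.
Duty = €400,229.50 × 21.5% = €86,049.34.
Line 3 (0850.23.28, Belador, 3,009 kg, €302,374.41):
Base rate for 0850.23.28 is 12%.
Additional duty on 0850.23.28 from Belador: +56.6%. Applied ad valorem rate: 12% + 56.6% = 68.6%.
Duty = €302,374.41 × 68.6% = €207,428.85.
Total = €189,349.16 + €86,049.34 + €207,428.85 = €482,827.35.

€482,827.35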